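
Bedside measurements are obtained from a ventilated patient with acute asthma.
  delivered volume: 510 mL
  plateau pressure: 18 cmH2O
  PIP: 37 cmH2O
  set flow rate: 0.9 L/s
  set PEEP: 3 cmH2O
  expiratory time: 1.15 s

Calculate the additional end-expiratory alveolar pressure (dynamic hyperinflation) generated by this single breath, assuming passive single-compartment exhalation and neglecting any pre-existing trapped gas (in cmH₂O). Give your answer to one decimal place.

3.0

R = (PIP − Pplat)/V̇ = (37 − 18) / 0.9 = 19.0/0.9 = 21.111 cmH2O·s/L.
C = Vt/(Pplat − PEEP) = 510.0 / (18 − 3) = 510.0/15.0 = 34.0 mL/cmH2O.
τ = R × C = 21.111 × 0.034 L/cmH2O = 0.7178 s.
Fraction remaining = e^(−Te/τ) = e^(−1.15/0.7178) = 0.2015; trapped volume = 510.0 × 0.2015 = 102.77 mL.
Additional alveolar pressure from trapping ≈ V_trapped / C = 102.77 / 34.0 = 3.023 cmH2O.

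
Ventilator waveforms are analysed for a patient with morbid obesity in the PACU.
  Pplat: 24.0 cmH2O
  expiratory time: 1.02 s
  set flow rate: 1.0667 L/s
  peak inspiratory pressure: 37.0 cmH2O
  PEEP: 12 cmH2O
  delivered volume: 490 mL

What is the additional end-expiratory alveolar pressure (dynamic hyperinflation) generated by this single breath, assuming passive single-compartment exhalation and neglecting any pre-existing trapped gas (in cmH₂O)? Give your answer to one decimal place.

1.5

R = (PIP − Pplat)/V̇ = (37.0 − 24.0) / 1.0667 = 13.0/1.0667 = 12.187 cmH2O·s/L.
C = Vt/(Pplat − PEEP) = 490.0 / (24.0 − 12) = 490.0/12.0 = 40.833 mL/cmH2O.
τ = R × C = 12.187 × 0.04083 L/cmH2O = 0.4976 s.
Fraction remaining = e^(−Te/τ) = e^(−1.02/0.4976) = 0.1288; trapped volume = 490.0 × 0.1288 = 63.112 mL.
Additional alveolar pressure from trapping ≈ V_trapped / C = 63.112 / 40.833 = 1.546 cmH2O.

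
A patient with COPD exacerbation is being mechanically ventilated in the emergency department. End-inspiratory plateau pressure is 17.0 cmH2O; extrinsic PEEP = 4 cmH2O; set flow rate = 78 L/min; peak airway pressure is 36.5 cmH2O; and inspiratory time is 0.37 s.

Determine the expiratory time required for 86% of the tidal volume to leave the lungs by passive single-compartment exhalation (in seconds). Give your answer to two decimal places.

Flow: 78 L/min ÷ 60 = 1.3 L/s.
Vt = flow × Ti = 1.3 L/s × 0.37 s × 1000 mL/L = 481.0 mL.
R = (PIP − Pplat)/V̇ = (36.5 − 17.0) / 1.3 = 19.5/1.3 = 15.0 cmH2O·s/L.
C = Vt/(Pplat − PEEP) = 481.0 / (17.0 − 4) = 481.0/13.0 = 37.0 mL/cmH2O.
τ = R × C = 15.0 × 0.037 L/cmH2O = 0.555 s.
t = −τ·ln(1 − 0.86) = −0.555·ln(0.14) = 1.091 s.

1.09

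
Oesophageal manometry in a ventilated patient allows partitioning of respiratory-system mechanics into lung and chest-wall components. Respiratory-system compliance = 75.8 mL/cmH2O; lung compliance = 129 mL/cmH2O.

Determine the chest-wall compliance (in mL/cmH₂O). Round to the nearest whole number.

184

1/Ccw = 1/Crs − 1/CL.
1/Ccw = 1/75.8 − 1/129 = 0.005441.
Ccw = 183.79 mL/cmH2O.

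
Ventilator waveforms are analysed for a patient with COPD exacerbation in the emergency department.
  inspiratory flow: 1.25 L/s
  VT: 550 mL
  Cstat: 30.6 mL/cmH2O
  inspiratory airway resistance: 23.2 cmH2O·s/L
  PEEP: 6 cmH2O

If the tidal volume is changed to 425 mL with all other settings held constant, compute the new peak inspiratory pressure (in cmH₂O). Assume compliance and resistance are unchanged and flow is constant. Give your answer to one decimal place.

PIP = Vt/C + R·V̇ + PEEP (constant-flow equation of motion).
Only the elastic term changes: ΔPIP = ΔVt / C = (425 − 550) / 30.6 = -4.085 cmH2O.
Original PIP = 550/30.6 + 23.2×1.25 + 6 = 52.974 cmH2O; new PIP = 52.974 + (-4.085) = 48.889 cmH2O.

48.9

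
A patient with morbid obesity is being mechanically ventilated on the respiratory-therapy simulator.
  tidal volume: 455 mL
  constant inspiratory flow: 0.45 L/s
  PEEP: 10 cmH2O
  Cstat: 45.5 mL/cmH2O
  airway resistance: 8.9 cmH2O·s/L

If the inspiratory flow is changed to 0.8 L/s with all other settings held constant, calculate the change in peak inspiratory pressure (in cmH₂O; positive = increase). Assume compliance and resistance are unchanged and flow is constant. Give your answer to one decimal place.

PIP = Vt/C + R·V̇ + PEEP (constant-flow equation of motion).
Only the resistive term changes: ΔPIP = R × ΔV̇ = 8.9 × (0.8 − 0.45) = 8.9 × 0.35 = 3.115 cmH2O.

3.1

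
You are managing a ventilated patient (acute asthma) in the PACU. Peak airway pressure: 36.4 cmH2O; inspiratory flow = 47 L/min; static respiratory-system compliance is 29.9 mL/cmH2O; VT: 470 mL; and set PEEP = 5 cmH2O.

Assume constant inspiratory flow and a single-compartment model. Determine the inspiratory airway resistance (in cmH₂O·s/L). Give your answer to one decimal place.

20.0

Flow: 47 L/min ÷ 60 = 0.7833 L/s.
Equation of motion (constant flow): PIP = Vt/C + R·V̇ + PEEP.
R·V̇ = PIP − Vt/C − PEEP = 36.4 − 470/29.9 − 5 = 36.4 − 15.719 − 5 = 15.681 cmH2O.
R = 15.681 / 0.7833 = 20.019 cmH2O·s/L.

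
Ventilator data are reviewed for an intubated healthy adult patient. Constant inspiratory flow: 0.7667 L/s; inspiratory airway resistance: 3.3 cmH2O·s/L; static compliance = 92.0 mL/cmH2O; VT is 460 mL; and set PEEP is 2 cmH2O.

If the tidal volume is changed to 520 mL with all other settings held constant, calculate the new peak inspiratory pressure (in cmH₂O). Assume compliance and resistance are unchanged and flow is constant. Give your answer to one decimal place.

PIP = Vt/C + R·V̇ + PEEP (constant-flow equation of motion).
Only the elastic term changes: ΔPIP = ΔVt / C = (520 − 460) / 92.0 = 0.6522 cmH2O.
Original PIP = 460/92.0 + 3.3×0.7667 + 2 = 9.53 cmH2O; new PIP = 9.53 + (0.6522) = 10.182 cmH2O.

10.2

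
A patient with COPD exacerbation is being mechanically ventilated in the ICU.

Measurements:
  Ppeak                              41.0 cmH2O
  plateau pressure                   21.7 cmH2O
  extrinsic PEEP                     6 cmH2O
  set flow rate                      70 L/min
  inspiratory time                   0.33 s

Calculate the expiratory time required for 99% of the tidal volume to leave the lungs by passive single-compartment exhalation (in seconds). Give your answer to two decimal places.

1.87

Flow: 70 L/min ÷ 60 = 1.1667 L/s.
Vt = flow × Ti = 1.1667 L/s × 0.33 s × 1000 mL/L = 385.01 mL.
R = (PIP − Pplat)/V̇ = (41.0 − 21.7) / 1.1667 = 19.3/1.1667 = 16.542 cmH2O·s/L.
C = Vt/(Pplat − PEEP) = 385.01 / (21.7 − 6) = 385.01/15.7 = 24.523 mL/cmH2O.
τ = R × C = 16.542 × 0.02452 L/cmH2O = 0.4056 s.
t = −τ·ln(1 − 0.99) = −0.4056·ln(0.01) = 1.868 s.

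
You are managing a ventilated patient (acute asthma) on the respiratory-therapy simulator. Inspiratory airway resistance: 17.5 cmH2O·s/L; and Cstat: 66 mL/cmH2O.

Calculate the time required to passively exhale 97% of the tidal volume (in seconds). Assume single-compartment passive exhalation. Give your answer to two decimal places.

τ = R × C = 17.5 × 66 mL/cmH2O = 17.5 × 0.066 L/cmH2O = 1.155 s.
Exhaled fraction f = 1 − e^(−t/τ) → t = −τ·ln(1 − f) = −1.155·ln(0.03) = 4.05 s.

4.05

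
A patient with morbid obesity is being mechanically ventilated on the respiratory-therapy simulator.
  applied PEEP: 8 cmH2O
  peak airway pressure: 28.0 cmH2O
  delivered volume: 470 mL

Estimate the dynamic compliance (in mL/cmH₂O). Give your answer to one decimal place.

Dynamic compliance = Vt / (PIP − PEEP) = 470 / (28.0 − 8) = 470 / 20.0 = 23.5 mL/cmH2O.

23.5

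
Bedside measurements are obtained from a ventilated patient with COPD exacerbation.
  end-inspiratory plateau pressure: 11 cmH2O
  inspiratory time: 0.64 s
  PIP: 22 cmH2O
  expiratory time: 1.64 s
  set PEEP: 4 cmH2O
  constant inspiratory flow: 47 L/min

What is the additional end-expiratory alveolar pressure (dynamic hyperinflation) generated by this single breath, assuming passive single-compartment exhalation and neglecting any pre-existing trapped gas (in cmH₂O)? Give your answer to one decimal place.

Flow: 47 L/min ÷ 60 = 0.7833 L/s.
Vt = flow × Ti = 0.7833 L/s × 0.64 s × 1000 mL/L = 501.31 mL.
R = (PIP − Pplat)/V̇ = (22 − 11) / 0.7833 = 11.0/0.7833 = 14.043 cmH2O·s/L.
C = Vt/(Pplat − PEEP) = 501.31 / (11 − 4) = 501.31/7.0 = 71.616 mL/cmH2O.
τ = R × C = 14.043 × 0.07162 L/cmH2O = 1.006 s.
Fraction remaining = e^(−Te/τ) = e^(−1.64/1.006) = 0.1959; trapped volume = 501.31 × 0.1959 = 98.207 mL.
Additional alveolar pressure from trapping ≈ V_trapped / C = 98.207 / 71.616 = 1.371 cmH2O.

1.4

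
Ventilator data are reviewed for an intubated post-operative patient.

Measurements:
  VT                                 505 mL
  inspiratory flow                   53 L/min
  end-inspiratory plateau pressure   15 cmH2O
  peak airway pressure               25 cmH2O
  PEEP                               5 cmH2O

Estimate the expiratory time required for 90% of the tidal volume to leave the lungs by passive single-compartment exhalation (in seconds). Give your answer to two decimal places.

1.32

Flow: 53 L/min ÷ 60 = 0.8833 L/s.
R = (PIP − Pplat)/V̇ = (25 − 15) / 0.8833 = 10.0/0.8833 = 11.321 cmH2O·s/L.
C = Vt/(Pplat − PEEP) = 505.0 / (15 − 5) = 505.0/10.0 = 50.5 mL/cmH2O.
τ = R × C = 11.321 × 0.0505 L/cmH2O = 0.5717 s.
t = −τ·ln(1 − 0.90) = −0.5717·ln(0.1) = 1.316 s.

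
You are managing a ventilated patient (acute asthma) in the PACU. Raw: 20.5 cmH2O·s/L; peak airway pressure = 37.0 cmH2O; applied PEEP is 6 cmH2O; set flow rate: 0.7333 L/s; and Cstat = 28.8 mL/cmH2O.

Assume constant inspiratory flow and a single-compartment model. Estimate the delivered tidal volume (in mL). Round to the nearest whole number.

460

Equation of motion (constant flow): PIP = Vt/C + R·V̇ + PEEP.
Vt/C = PIP − R·V̇ − PEEP = 37.0 − 15.033 − 6 = 15.967 cmH2O.
Vt = C × 15.967 = 28.8 × 15.967 = 459.85 mL.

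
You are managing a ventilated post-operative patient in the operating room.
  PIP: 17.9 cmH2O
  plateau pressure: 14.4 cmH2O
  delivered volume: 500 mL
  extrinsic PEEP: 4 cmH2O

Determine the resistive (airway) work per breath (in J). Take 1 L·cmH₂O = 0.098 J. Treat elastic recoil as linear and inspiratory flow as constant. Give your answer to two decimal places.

With constant inspiratory flow the resistive pressure is constant at PIP − Pplat = 17.9 − 14.4 = 3.5 cmH2O, so resistive work = 3.5 × 0.500 = 1.75 L·cmH2O.
× 0.098 J/(L·cmH2O) → 0.1715 J.

0.17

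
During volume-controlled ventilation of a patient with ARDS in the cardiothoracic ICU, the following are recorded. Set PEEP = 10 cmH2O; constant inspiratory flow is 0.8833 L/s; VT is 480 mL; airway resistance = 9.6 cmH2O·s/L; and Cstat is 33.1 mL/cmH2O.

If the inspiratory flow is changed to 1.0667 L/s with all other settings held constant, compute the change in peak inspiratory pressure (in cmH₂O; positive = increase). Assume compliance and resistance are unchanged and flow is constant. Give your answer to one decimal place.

PIP = Vt/C + R·V̇ + PEEP (constant-flow equation of motion).
Only the resistive term changes: ΔPIP = R × ΔV̇ = 9.6 × (1.0667 − 0.8833) = 9.6 × 0.1834 = 1.761 cmH2O.

1.8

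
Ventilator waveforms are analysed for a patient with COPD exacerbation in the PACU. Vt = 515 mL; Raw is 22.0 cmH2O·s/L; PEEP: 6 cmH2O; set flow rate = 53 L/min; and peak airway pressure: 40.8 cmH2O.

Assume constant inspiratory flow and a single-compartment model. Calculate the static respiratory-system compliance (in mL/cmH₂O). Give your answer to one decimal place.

33.5

Flow: 53 L/min ÷ 60 = 0.8833 L/s.
Equation of motion (constant flow): PIP = Vt/C + R·V̇ + PEEP.
Vt/C = PIP − R·V̇ − PEEP = 40.8 − 22.0×0.8833 − 6 = 40.8 − 19.433 − 6 = 15.367 cmH2O.
C = Vt / 15.367 = 515 / 15.367 = 33.513 mL/cmH2O.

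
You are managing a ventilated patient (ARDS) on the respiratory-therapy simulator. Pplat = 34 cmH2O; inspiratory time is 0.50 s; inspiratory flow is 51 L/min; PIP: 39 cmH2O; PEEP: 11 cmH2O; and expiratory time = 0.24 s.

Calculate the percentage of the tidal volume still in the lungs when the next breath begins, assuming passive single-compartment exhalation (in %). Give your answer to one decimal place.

Flow: 51 L/min ÷ 60 = 0.85 L/s.
Vt = flow × Ti = 0.85 L/s × 0.50 s × 1000 mL/L = 425.0 mL.
R = (PIP − Pplat)/V̇ = (39 − 34) / 0.85 = 5.0/0.85 = 5.882 cmH2O·s/L.
C = Vt/(Pplat − PEEP) = 425.0 / (34 − 11) = 425.0/23.0 = 18.478 mL/cmH2O.
τ = R × C = 5.882 × 0.01848 L/cmH2O = 0.1087 s.
Fraction remaining at end-expiration = e^(−Te/τ) = e^(−0.24/0.1087) = 0.1099 → 10.99%.

11.0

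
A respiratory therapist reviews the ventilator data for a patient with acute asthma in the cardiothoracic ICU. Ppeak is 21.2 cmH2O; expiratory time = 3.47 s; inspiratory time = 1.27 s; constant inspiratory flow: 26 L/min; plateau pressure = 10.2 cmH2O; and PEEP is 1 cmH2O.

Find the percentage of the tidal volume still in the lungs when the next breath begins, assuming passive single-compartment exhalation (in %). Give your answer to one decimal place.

Flow: 26 L/min ÷ 60 = 0.4333 L/s.
Vt = flow × Ti = 0.4333 L/s × 1.27 s × 1000 mL/L = 550.29 mL.
R = (PIP − Pplat)/V̇ = (21.2 − 10.2) / 0.4333 = 11.0/0.4333 = 25.387 cmH2O·s/L.
C = Vt/(Pplat − PEEP) = 550.29 / (10.2 − 1) = 550.29/9.2 = 59.814 mL/cmH2O.
τ = R × C = 25.387 × 0.05981 L/cmH2O = 1.518 s.
Fraction remaining at end-expiration = e^(−Te/τ) = e^(−3.47/1.518) = 0.1017 → 10.17%.

10.2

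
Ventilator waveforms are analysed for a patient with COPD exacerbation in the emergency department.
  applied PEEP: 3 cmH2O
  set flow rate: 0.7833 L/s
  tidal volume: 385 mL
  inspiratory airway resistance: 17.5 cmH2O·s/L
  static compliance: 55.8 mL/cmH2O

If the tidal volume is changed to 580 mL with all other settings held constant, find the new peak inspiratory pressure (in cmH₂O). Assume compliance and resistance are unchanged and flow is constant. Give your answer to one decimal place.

PIP = Vt/C + R·V̇ + PEEP (constant-flow equation of motion).
Only the elastic term changes: ΔPIP = ΔVt / C = (580 − 385) / 55.8 = 3.495 cmH2O.
Original PIP = 385/55.8 + 17.5×0.7833 + 3 = 23.607 cmH2O; new PIP = 23.607 + (3.495) = 27.102 cmH2O.

27.1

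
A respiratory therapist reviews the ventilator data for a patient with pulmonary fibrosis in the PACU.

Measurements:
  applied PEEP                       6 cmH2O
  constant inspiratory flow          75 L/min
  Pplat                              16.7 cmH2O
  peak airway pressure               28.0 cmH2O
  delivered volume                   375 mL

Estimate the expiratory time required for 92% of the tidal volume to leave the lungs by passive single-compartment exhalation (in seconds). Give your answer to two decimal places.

0.80

Flow: 75 L/min ÷ 60 = 1.25 L/s.
R = (PIP − Pplat)/V̇ = (28.0 − 16.7) / 1.25 = 11.3/1.25 = 9.04 cmH2O·s/L.
C = Vt/(Pplat − PEEP) = 375.0 / (16.7 − 6) = 375.0/10.7 = 35.047 mL/cmH2O.
τ = R × C = 9.04 × 0.03505 L/cmH2O = 0.3169 s.
t = −τ·ln(1 − 0.92) = −0.3169·ln(0.08) = 0.8004 s.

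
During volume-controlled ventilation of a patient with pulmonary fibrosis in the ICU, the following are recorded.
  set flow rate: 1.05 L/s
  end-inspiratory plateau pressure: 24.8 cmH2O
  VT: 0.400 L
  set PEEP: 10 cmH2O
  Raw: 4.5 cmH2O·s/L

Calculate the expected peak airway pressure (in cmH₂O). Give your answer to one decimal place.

PIP = Pplat + Raw × flow = 24.8 + 4.5 × 1.05 = 24.8 + 4.725 = 29.525 cmH2O.

29.5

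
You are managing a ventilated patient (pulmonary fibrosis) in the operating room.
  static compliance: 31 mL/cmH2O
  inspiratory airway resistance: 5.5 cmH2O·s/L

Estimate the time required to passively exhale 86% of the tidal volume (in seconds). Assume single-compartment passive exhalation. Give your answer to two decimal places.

0.34

τ = R × C = 5.5 × 31 mL/cmH2O = 5.5 × 0.031 L/cmH2O = 0.1705 s.
Exhaled fraction f = 1 − e^(−t/τ) → t = −τ·ln(1 − f) = −0.1705·ln(0.14) = 0.3352 s.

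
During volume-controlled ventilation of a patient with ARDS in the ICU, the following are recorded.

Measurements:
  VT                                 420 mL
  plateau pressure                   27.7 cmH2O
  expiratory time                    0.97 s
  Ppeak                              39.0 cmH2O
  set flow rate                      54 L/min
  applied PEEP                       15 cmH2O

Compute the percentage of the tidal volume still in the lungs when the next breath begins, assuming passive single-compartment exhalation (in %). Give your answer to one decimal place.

9.7

Flow: 54 L/min ÷ 60 = 0.9 L/s.
R = (PIP − Pplat)/V̇ = (39.0 − 27.7) / 0.9 = 11.3/0.9 = 12.556 cmH2O·s/L.
C = Vt/(Pplat − PEEP) = 420.0 / (27.7 − 15) = 420.0/12.7 = 33.071 mL/cmH2O.
τ = R × C = 12.556 × 0.03307 L/cmH2O = 0.4152 s.
Fraction remaining at end-expiration = e^(−Te/τ) = e^(−0.97/0.4152) = 0.09669 → 9.669%.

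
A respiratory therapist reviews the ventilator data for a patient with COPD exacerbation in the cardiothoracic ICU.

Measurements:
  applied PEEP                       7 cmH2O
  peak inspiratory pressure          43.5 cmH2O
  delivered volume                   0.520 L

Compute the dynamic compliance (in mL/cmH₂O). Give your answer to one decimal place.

Dynamic compliance = Vt / (PIP − PEEP) = 520 / (43.5 − 7) = 520 / 36.5 = 14.247 mL/cmH2O.

14.2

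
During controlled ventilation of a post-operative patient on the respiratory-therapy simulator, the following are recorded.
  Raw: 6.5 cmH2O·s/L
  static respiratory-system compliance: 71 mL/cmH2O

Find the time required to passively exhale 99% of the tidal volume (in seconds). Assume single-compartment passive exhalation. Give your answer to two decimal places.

2.13

τ = R × C = 6.5 × 71 mL/cmH2O = 6.5 × 0.071 L/cmH2O = 0.4615 s.
Exhaled fraction f = 1 − e^(−t/τ) → t = −τ·ln(1 − f) = −0.4615·ln(0.01) = 2.125 s.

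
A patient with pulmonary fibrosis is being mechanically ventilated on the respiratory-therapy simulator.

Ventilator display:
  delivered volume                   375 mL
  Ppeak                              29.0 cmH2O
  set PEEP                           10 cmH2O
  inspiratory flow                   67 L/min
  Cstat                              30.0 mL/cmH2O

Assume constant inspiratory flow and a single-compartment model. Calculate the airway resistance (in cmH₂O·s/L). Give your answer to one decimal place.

5.8

Flow: 67 L/min ÷ 60 = 1.1167 L/s.
Equation of motion (constant flow): PIP = Vt/C + R·V̇ + PEEP.
R·V̇ = PIP − Vt/C − PEEP = 29.0 − 375/30.0 − 10 = 29.0 − 12.5 − 10 = 6.5 cmH2O.
R = 6.5 / 1.1167 = 5.821 cmH2O·s/L.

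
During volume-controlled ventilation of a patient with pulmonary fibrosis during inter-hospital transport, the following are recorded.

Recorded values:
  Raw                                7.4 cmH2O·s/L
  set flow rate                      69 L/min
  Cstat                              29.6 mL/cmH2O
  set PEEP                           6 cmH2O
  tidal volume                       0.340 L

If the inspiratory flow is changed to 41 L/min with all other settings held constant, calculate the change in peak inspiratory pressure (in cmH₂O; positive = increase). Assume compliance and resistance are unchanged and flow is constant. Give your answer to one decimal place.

-3.5

Flow: 69 L/min ÷ 60 = 1.15 L/s.
New flow: 41 L/min ÷ 60 = 0.6833 L/s.
PIP = Vt/C + R·V̇ + PEEP (constant-flow equation of motion).
Only the resistive term changes: ΔPIP = R × ΔV̇ = 7.4 × (0.6833 − 1.15) = 7.4 × -0.4667 = -3.454 cmH2O.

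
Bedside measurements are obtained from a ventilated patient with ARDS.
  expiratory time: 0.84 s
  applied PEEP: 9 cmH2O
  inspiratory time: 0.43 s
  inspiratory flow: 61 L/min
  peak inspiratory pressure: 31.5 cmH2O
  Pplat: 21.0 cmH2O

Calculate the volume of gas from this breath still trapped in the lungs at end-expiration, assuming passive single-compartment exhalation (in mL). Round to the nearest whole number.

47

Flow: 61 L/min ÷ 60 = 1.0167 L/s.
Vt = flow × Ti = 1.0167 L/s × 0.43 s × 1000 mL/L = 437.18 mL.
R = (PIP − Pplat)/V̇ = (31.5 − 21.0) / 1.0167 = 10.5/1.0167 = 10.328 cmH2O·s/L.
C = Vt/(Pplat − PEEP) = 437.18 / (21.0 − 9) = 437.18/12.0 = 36.432 mL/cmH2O.
τ = R × C = 10.328 × 0.03643 L/cmH2O = 0.3762 s.
Fraction remaining = e^(−Te/τ) = e^(−0.84/0.3762) = 0.1072.
Trapped volume = 437.18 × 0.1072 = 46.866 mL.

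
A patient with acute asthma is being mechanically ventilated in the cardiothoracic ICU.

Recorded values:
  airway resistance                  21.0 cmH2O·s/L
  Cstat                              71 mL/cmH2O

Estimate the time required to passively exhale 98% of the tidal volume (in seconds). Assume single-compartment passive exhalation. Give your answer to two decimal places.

τ = R × C = 21.0 × 71 mL/cmH2O = 21.0 × 0.071 L/cmH2O = 1.491 s.
Exhaled fraction f = 1 − e^(−t/τ) → t = −τ·ln(1 − f) = −1.491·ln(0.02) = 5.833 s.

5.83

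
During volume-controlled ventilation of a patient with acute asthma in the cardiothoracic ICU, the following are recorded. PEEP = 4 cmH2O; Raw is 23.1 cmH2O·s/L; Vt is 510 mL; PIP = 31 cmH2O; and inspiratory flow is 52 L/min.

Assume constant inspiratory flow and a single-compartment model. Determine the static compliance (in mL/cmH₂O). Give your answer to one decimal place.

73.1

Flow: 52 L/min ÷ 60 = 0.8667 L/s.
Equation of motion (constant flow): PIP = Vt/C + R·V̇ + PEEP.
Vt/C = PIP − R·V̇ − PEEP = 31 − 23.1×0.8667 − 4 = 31 − 20.021 − 4 = 6.979 cmH2O.
C = Vt / 6.979 = 510 / 6.979 = 73.076 mL/cmH2O.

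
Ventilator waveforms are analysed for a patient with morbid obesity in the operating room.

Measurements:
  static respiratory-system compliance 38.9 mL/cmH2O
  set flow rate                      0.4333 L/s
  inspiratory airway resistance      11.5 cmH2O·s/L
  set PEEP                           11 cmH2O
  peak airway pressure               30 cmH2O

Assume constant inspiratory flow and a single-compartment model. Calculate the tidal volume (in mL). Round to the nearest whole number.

545

Equation of motion (constant flow): PIP = Vt/C + R·V̇ + PEEP.
Vt/C = PIP − R·V̇ − PEEP = 30 − 4.983 − 11 = 14.017 cmH2O.
Vt = C × 14.017 = 38.9 × 14.017 = 545.26 mL.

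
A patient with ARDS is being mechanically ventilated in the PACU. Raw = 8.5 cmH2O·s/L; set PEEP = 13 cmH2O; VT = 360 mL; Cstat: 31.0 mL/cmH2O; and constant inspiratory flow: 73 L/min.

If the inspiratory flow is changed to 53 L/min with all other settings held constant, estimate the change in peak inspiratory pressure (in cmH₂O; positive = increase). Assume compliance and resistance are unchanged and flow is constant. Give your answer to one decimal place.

-2.8

Flow: 73 L/min ÷ 60 = 1.2167 L/s.
New flow: 53 L/min ÷ 60 = 0.8833 L/s.
PIP = Vt/C + R·V̇ + PEEP (constant-flow equation of motion).
Only the resistive term changes: ΔPIP = R × ΔV̇ = 8.5 × (0.8833 − 1.2167) = 8.5 × -0.3334 = -2.834 cmH2O.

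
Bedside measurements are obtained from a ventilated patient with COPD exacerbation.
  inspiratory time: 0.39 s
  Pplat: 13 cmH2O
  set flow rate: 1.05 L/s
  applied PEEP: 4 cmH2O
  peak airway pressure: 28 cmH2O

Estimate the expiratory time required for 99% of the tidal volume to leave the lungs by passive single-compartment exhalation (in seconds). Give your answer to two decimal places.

Vt = flow × Ti = 1.05 L/s × 0.39 s × 1000 mL/L = 409.5 mL.
R = (PIP − Pplat)/V̇ = (28 − 13) / 1.05 = 15.0/1.05 = 14.286 cmH2O·s/L.
C = Vt/(Pplat − PEEP) = 409.5 / (13 − 4) = 409.5/9.0 = 45.5 mL/cmH2O.
τ = R × C = 14.286 × 0.0455 L/cmH2O = 0.65 s.
t = −τ·ln(1 − 0.99) = −0.65·ln(0.01) = 2.993 s.

2.99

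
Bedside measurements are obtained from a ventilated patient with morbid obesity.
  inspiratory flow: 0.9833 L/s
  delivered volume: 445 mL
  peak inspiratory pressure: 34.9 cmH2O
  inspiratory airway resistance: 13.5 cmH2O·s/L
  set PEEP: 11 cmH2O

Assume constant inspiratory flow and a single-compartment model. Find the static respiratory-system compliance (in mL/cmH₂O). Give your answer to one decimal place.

Equation of motion (constant flow): PIP = Vt/C + R·V̇ + PEEP.
Vt/C = PIP − R·V̇ − PEEP = 34.9 − 13.5×0.9833 − 11 = 34.9 − 13.275 − 11 = 10.625 cmH2O.
C = Vt / 10.625 = 445 / 10.625 = 41.882 mL/cmH2O.

41.9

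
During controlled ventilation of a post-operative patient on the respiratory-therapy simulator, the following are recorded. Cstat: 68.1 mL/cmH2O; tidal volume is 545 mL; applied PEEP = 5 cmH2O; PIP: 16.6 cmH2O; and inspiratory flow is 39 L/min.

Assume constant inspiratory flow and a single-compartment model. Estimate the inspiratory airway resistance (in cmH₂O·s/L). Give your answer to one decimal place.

Flow: 39 L/min ÷ 60 = 0.65 L/s.
Equation of motion (constant flow): PIP = Vt/C + R·V̇ + PEEP.
R·V̇ = PIP − Vt/C − PEEP = 16.6 − 545/68.1 − 5 = 16.6 − 8.003 − 5 = 3.597 cmH2O.
R = 3.597 / 0.65 = 5.534 cmH2O·s/L.

5.5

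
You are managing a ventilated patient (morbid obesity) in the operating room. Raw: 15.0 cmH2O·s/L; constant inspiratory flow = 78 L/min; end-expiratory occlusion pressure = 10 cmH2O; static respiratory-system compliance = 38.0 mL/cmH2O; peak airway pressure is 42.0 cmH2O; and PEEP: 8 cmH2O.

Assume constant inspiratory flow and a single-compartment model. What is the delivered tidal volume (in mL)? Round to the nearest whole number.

Flow: 78 L/min ÷ 60 = 1.3 L/s.
Total PEEP = 10 cmH2O (set 8 + intrinsic 2); this is the baseline alveolar pressure.
Equation of motion (constant flow): PIP = Vt/C + R·V̇ + PEEP.
Vt/C = PIP − R·V̇ − PEEP = 42.0 − 19.5 − 10 = 12.5 cmH2O.
Vt = C × 12.5 = 38.0 × 12.5 = 475.0 mL.

475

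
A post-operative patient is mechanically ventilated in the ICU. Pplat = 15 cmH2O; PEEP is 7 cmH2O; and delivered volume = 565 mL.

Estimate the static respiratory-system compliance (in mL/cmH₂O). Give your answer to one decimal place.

70.6

Cstat = Vt / (Pplat − PEEP) = 565 / (15 − 7) = 565 / 8.0 = 70.625 mL/cmH2O.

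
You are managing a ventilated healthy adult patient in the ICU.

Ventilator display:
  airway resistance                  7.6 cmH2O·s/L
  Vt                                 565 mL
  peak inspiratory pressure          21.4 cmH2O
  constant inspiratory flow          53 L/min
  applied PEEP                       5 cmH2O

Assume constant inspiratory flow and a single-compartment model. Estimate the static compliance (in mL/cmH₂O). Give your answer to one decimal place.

Flow: 53 L/min ÷ 60 = 0.8833 L/s.
Equation of motion (constant flow): PIP = Vt/C + R·V̇ + PEEP.
Vt/C = PIP − R·V̇ − PEEP = 21.4 − 7.6×0.8833 − 5 = 21.4 − 6.713 − 5 = 9.687 cmH2O.
C = Vt / 9.687 = 565 / 9.687 = 58.326 mL/cmH2O.

58.3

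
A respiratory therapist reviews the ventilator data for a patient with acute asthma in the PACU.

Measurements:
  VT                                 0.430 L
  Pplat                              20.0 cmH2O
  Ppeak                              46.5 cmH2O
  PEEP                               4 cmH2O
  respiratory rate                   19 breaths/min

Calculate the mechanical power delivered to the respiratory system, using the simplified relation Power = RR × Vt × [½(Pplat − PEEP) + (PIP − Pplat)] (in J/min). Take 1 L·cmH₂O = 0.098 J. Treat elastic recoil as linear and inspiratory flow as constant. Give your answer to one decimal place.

27.6

Per-breath work = Vt × [½(Pplat−PEEP) + (PIP−Pplat)] = 0.430 × [0.5×16.0 + 26.5] = 0.430 × 34.5 = 14.835 L·cmH2O.
Power = 19 × 14.835 = 281.87 L·cmH2O/min.
× 0.098 J/(L·cmH2O) → 27.623 J/min.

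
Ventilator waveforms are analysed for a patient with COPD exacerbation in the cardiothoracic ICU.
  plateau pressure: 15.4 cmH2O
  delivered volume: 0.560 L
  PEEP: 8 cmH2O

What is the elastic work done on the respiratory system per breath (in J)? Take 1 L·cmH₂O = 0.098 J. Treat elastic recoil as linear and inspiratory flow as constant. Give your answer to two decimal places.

0.20

Elastic work ≈ ½ × (Pplat − PEEP) × Vt = 0.5 × (15.4 − 8) × 0.560 L = 0.5 × 7.4 × 0.560 = 2.072 L·cmH2O.
× 0.098 J/(L·cmH2O) → 0.2031 J.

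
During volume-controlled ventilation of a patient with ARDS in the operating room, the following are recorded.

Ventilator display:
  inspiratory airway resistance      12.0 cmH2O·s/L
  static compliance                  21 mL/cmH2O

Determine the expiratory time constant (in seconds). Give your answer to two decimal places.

0.25

τ = R × C = 12.0 × 21 mL/cmH2O = 12.0 × 0.021 L/cmH2O = 0.252 s.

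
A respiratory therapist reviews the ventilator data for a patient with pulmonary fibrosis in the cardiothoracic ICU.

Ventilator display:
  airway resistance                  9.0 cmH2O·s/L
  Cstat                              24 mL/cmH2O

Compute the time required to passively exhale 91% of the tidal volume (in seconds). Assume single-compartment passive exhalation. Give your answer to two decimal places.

τ = R × C = 9.0 × 24 mL/cmH2O = 9.0 × 0.024 L/cmH2O = 0.216 s.
Exhaled fraction f = 1 − e^(−t/τ) → t = −τ·ln(1 − f) = −0.216·ln(0.09) = 0.5201 s.

0.52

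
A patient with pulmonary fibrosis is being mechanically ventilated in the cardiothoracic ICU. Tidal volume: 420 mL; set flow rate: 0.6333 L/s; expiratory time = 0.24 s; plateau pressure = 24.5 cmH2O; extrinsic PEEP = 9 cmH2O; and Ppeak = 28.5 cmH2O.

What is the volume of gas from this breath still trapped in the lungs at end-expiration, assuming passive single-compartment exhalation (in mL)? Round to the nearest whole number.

R = (PIP − Pplat)/V̇ = (28.5 − 24.5) / 0.6333 = 4.0/0.6333 = 6.316 cmH2O·s/L.
C = Vt/(Pplat − PEEP) = 420.0 / (24.5 − 9) = 420.0/15.5 = 27.097 mL/cmH2O.
τ = R × C = 6.316 × 0.0271 L/cmH2O = 0.1712 s.
Fraction remaining = e^(−Te/τ) = e^(−0.24/0.1712) = 0.2461.
Trapped volume = 420.0 × 0.2461 = 103.36 mL.

103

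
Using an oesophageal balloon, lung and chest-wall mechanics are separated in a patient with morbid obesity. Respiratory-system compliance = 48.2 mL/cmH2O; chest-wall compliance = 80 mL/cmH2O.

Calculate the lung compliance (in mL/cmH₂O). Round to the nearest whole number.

1/CL = 1/Crs − 1/Ccw.
1/CL = 1/48.2 − 1/80 = 0.008247.
CL = 121.26 mL/cmH2O.

121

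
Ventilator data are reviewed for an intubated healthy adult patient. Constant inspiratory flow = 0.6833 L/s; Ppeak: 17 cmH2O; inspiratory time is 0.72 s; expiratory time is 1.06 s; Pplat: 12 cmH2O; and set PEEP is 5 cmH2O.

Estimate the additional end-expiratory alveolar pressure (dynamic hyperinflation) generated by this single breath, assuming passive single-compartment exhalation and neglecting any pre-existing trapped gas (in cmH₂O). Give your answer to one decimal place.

0.9

Vt = flow × Ti = 0.6833 L/s × 0.72 s × 1000 mL/L = 491.98 mL.
R = (PIP − Pplat)/V̇ = (17 − 12) / 0.6833 = 5.0/0.6833 = 7.317 cmH2O·s/L.
C = Vt/(Pplat − PEEP) = 491.98 / (12 − 5) = 491.98/7.0 = 70.283 mL/cmH2O.
τ = R × C = 7.317 × 0.07028 L/cmH2O = 0.5142 s.
Fraction remaining = e^(−Te/τ) = e^(−1.06/0.5142) = 0.1273; trapped volume = 491.98 × 0.1273 = 62.629 mL.
Additional alveolar pressure from trapping ≈ V_trapped / C = 62.629 / 70.283 = 0.8911 cmH2O.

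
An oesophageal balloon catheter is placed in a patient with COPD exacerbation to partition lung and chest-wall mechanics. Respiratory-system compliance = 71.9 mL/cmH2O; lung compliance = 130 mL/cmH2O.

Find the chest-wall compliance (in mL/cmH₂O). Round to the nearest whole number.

1/Ccw = 1/Crs − 1/CL.
1/Ccw = 1/71.9 − 1/130 = 0.006216.
Ccw = 160.88 mL/cmH2O.

161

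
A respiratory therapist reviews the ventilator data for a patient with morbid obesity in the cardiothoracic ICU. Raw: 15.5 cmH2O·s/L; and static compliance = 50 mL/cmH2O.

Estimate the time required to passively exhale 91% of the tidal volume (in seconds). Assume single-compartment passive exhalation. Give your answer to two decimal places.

1.87

τ = R × C = 15.5 × 50 mL/cmH2O = 15.5 × 0.050 L/cmH2O = 0.775 s.
Exhaled fraction f = 1 − e^(−t/τ) → t = −τ·ln(1 − f) = −0.775·ln(0.09) = 1.866 s.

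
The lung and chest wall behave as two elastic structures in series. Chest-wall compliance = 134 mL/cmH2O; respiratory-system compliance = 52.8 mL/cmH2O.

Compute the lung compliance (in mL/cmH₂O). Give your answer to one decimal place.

1/CL = 1/Crs − 1/Ccw.
1/CL = 1/52.8 − 1/134 = 0.01148.
CL = 87.108 mL/cmH2O.

87.1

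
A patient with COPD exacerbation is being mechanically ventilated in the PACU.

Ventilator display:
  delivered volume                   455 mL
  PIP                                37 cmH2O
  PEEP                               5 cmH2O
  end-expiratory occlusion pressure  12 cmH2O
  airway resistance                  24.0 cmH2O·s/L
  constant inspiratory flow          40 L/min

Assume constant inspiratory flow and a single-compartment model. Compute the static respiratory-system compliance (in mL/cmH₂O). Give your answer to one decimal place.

50.6

Flow: 40 L/min ÷ 60 = 0.6667 L/s.
Total PEEP = 12 cmH2O (set 5 + intrinsic 7); this is the baseline alveolar pressure.
Equation of motion (constant flow): PIP = Vt/C + R·V̇ + PEEP.
Vt/C = PIP − R·V̇ − PEEP = 37 − 24.0×0.6667 − 12 = 37 − 16.001 − 12 = 8.999 cmH2O.
C = Vt / 8.999 = 455 / 8.999 = 50.561 mL/cmH2O.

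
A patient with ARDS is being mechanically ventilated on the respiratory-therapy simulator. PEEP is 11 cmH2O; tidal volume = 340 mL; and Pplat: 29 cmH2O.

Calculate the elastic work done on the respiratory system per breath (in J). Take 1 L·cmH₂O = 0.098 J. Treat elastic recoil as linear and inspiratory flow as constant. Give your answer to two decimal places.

Elastic work ≈ ½ × (Pplat − PEEP) × Vt = 0.5 × (29 − 11) × 0.340 L = 0.5 × 18.0 × 0.340 = 3.06 L·cmH2O.
× 0.098 J/(L·cmH2O) → 0.2999 J.

0.30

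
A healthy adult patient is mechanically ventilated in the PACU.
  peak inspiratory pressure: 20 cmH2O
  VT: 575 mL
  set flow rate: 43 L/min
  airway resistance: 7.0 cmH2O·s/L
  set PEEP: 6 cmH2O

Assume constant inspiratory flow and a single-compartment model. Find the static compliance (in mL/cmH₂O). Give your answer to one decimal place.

Flow: 43 L/min ÷ 60 = 0.7167 L/s.
Equation of motion (constant flow): PIP = Vt/C + R·V̇ + PEEP.
Vt/C = PIP − R·V̇ − PEEP = 20 − 7.0×0.7167 − 6 = 20 − 5.017 − 6 = 8.983 cmH2O.
C = Vt / 8.983 = 575 / 8.983 = 64.01 mL/cmH2O.

64.0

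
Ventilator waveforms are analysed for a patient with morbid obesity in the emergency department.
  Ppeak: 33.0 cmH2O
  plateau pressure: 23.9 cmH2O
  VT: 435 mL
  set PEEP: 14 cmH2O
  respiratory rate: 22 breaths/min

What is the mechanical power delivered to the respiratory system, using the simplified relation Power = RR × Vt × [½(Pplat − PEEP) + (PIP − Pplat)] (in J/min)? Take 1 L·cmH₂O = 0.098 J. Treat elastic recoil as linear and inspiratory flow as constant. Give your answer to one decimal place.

13.2

Per-breath work = Vt × [½(Pplat−PEEP) + (PIP−Pplat)] = 0.435 × [0.5×9.9 + 9.1] = 0.435 × 14.05 = 6.112 L·cmH2O.
Power = 22 × 6.112 = 134.46 L·cmH2O/min.
× 0.098 J/(L·cmH2O) → 13.177 J/min.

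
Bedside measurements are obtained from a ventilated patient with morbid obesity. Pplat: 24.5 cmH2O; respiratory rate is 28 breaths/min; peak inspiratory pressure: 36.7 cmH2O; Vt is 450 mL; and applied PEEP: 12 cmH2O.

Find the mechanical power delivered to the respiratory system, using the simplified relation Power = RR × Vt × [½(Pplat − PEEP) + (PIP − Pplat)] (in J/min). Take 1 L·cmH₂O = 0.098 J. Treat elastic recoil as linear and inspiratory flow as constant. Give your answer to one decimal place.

Per-breath work = Vt × [½(Pplat−PEEP) + (PIP−Pplat)] = 0.450 × [0.5×12.5 + 12.2] = 0.450 × 18.45 = 8.303 L·cmH2O.
Power = 28 × 8.303 = 232.48 L·cmH2O/min.
× 0.098 J/(L·cmH2O) → 22.783 J/min.

22.8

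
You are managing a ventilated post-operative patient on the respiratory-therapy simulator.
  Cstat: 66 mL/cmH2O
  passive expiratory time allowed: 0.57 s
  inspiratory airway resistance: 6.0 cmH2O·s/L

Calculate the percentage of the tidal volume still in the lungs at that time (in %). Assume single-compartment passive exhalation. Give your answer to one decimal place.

τ = R × C = 6.0 × 66 mL/cmH2O = 6.0 × 0.066 L/cmH2O = 0.396 s.
Passive exhalation: V(t)/V₀ = e^(−t/τ) = e^(−0.57/0.396) = 0.2371.
Fraction remaining = 0.2371 → 23.71%.

23.7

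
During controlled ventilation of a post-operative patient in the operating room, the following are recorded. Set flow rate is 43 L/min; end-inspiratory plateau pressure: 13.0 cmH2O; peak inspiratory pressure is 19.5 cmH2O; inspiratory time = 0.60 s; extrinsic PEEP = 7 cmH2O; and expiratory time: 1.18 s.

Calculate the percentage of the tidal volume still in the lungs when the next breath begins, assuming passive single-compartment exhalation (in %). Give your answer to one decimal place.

16.3

Flow: 43 L/min ÷ 60 = 0.7167 L/s.
Vt = flow × Ti = 0.7167 L/s × 0.60 s × 1000 mL/L = 430.02 mL.
R = (PIP − Pplat)/V̇ = (19.5 − 13.0) / 0.7167 = 6.5/0.7167 = 9.069 cmH2O·s/L.
C = Vt/(Pplat − PEEP) = 430.02 / (13.0 − 7) = 430.02/6.0 = 71.67 mL/cmH2O.
τ = R × C = 9.069 × 0.07167 L/cmH2O = 0.65 s.
Fraction remaining at end-expiration = e^(−Te/τ) = e^(−1.18/0.65) = 0.1628 → 16.28%.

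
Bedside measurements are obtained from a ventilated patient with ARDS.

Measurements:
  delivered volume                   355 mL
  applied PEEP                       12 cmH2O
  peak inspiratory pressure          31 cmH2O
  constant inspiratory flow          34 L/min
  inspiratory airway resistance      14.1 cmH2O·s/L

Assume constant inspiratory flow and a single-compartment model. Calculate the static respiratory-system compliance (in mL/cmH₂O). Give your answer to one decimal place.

Flow: 34 L/min ÷ 60 = 0.5667 L/s.
Equation of motion (constant flow): PIP = Vt/C + R·V̇ + PEEP.
Vt/C = PIP − R·V̇ − PEEP = 31 − 14.1×0.5667 − 12 = 31 − 7.99 − 12 = 11.01 cmH2O.
C = Vt / 11.01 = 355 / 11.01 = 32.243 mL/cmH2O.

32.2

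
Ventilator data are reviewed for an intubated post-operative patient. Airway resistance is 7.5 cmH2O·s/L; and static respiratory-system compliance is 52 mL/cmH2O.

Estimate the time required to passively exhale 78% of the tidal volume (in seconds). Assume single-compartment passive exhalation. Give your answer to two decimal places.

0.59

τ = R × C = 7.5 × 52 mL/cmH2O = 7.5 × 0.052 L/cmH2O = 0.39 s.
Exhaled fraction f = 1 − e^(−t/τ) → t = −τ·ln(1 − f) = −0.39·ln(0.22) = 0.5905 s.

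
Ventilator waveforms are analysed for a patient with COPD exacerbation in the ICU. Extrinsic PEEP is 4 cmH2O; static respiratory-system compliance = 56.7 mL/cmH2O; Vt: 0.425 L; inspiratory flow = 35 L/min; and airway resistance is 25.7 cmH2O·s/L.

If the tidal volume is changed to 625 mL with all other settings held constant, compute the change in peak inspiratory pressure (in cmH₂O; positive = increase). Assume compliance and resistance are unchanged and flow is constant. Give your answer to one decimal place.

3.5

PIP = Vt/C + R·V̇ + PEEP (constant-flow equation of motion).
Only the elastic term changes: ΔPIP = ΔVt / C = (625 − 425) / 56.7 = 3.527 cmH2O.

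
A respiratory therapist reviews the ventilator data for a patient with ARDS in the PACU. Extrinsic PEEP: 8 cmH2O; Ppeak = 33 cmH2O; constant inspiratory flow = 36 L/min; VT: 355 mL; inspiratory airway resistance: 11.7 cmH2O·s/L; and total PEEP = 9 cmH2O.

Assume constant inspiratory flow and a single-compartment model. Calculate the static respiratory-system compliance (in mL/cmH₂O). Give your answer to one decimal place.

20.9

Flow: 36 L/min ÷ 60 = 0.6 L/s.
Total PEEP = 9 cmH2O (set 8 + intrinsic 1); this is the baseline alveolar pressure.
Equation of motion (constant flow): PIP = Vt/C + R·V̇ + PEEP.
Vt/C = PIP − R·V̇ − PEEP = 33 − 11.7×0.6 − 9 = 33 − 7.02 − 9 = 16.98 cmH2O.
C = Vt / 16.98 = 355 / 16.98 = 20.907 mL/cmH2O.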